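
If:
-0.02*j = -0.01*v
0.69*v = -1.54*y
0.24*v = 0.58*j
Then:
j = 0.00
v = 0.00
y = 0.00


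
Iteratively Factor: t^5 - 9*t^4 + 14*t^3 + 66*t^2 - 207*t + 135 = (t - 3)*(t^4 - 6*t^3 - 4*t^2 + 54*t - 45) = (t - 3)*(t - 1)*(t^3 - 5*t^2 - 9*t + 45) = (t - 3)^2*(t - 1)*(t^2 - 2*t - 15) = (t - 3)^2*(t - 1)*(t + 3)*(t - 5)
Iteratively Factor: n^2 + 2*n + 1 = (n + 1)*(n + 1)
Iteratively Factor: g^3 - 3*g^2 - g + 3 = (g - 3)*(g^2 - 1) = (g - 3)*(g + 1)*(g - 1)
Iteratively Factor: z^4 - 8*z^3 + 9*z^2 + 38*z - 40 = (z - 5)*(z^3 - 3*z^2 - 6*z + 8) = (z - 5)*(z - 4)*(z^2 + z - 2) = (z - 5)*(z - 4)*(z - 1)*(z + 2)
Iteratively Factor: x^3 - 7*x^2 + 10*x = (x - 2)*(x^2 - 5*x) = x*(x - 2)*(x - 5)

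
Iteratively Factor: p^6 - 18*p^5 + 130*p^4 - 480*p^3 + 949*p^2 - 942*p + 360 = (p - 4)*(p^5 - 14*p^4 + 74*p^3 - 184*p^2 + 213*p - 90) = (p - 5)*(p - 4)*(p^4 - 9*p^3 + 29*p^2 - 39*p + 18) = (p - 5)*(p - 4)*(p - 2)*(p^3 - 7*p^2 + 15*p - 9) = (p - 5)*(p - 4)*(p - 3)*(p - 2)*(p^2 - 4*p + 3) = (p - 5)*(p - 4)*(p - 3)^2*(p - 2)*(p - 1)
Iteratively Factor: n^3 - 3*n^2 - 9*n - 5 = (n + 1)*(n^2 - 4*n - 5) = (n + 1)^2*(n - 5)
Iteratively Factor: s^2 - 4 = (s - 2)*(s + 2)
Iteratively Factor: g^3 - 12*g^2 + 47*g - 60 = (g - 4)*(g^2 - 8*g + 15) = (g - 4)*(g - 3)*(g - 5)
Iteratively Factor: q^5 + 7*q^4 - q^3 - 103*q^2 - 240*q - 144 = (q - 4)*(q^4 + 11*q^3 + 43*q^2 + 69*q + 36) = (q - 4)*(q + 3)*(q^3 + 8*q^2 + 19*q + 12) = (q - 4)*(q + 1)*(q + 3)*(q^2 + 7*q + 12) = (q - 4)*(q + 1)*(q + 3)^2*(q + 4)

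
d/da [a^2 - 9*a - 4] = 2*a - 9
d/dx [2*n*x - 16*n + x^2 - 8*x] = 2*n + 2*x - 8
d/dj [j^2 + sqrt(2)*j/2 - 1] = 2*j + sqrt(2)/2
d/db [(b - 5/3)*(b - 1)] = 2*b - 8/3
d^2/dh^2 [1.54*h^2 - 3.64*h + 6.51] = 3.08000000000000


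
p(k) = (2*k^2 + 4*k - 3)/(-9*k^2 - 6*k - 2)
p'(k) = (4*k + 4)/(-9*k^2 - 6*k - 2) + (18*k + 6)*(2*k^2 + 4*k - 3)/(-9*k^2 - 6*k - 2)^2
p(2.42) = -0.27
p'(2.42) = -0.01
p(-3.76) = -0.10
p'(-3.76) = 0.05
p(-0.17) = 2.92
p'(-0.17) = -9.60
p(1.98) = -0.26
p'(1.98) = -0.02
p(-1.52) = 0.33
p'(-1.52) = 0.66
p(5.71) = -0.26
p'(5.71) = 0.00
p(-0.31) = 4.03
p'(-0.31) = -4.43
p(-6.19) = -0.16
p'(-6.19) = 0.01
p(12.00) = -0.24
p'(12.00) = 0.00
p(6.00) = -0.26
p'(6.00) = 0.00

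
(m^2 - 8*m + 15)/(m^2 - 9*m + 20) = (m - 3)/(m - 4)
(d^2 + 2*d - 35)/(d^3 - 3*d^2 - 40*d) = (-d^2 - 2*d + 35)/(d*(-d^2 + 3*d + 40))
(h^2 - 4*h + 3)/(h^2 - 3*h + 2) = (h - 3)/(h - 2)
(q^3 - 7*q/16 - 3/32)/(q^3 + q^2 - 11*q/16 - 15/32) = (4*q + 1)/(4*q + 5)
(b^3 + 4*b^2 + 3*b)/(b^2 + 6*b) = (b^2 + 4*b + 3)/(b + 6)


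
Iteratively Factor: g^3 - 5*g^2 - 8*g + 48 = (g + 3)*(g^2 - 8*g + 16) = (g - 4)*(g + 3)*(g - 4)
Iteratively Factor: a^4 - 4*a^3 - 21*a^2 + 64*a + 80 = (a + 1)*(a^3 - 5*a^2 - 16*a + 80) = (a - 5)*(a + 1)*(a^2 - 16) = (a - 5)*(a + 1)*(a + 4)*(a - 4)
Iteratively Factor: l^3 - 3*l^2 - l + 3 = (l - 3)*(l^2 - 1) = (l - 3)*(l + 1)*(l - 1)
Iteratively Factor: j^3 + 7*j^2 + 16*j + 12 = (j + 2)*(j^2 + 5*j + 6) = (j + 2)^2*(j + 3)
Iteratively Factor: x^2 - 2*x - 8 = (x - 4)*(x + 2)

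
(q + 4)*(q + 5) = q^2 + 9*q + 20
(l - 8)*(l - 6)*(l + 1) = l^3 - 13*l^2 + 34*l + 48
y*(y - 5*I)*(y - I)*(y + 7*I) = y^4 + I*y^3 + 37*y^2 - 35*I*y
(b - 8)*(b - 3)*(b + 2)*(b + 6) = b^4 - 3*b^3 - 52*b^2 + 60*b + 288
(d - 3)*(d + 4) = d^2 + d - 12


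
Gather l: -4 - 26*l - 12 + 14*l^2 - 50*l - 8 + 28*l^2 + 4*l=42*l^2 - 72*l - 24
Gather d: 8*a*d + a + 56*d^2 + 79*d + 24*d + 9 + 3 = a + 56*d^2 + d*(8*a + 103) + 12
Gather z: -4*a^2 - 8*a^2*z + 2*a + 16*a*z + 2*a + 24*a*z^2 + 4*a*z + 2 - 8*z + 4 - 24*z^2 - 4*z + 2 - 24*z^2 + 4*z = -4*a^2 + 4*a + z^2*(24*a - 48) + z*(-8*a^2 + 20*a - 8) + 8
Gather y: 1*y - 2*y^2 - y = -2*y^2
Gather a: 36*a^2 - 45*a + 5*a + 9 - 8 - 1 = 36*a^2 - 40*a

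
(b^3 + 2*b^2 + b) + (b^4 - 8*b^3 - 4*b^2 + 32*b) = b^4 - 7*b^3 - 2*b^2 + 33*b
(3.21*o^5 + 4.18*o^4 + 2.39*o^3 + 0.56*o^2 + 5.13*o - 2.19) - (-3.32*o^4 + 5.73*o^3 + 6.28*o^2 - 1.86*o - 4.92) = 3.21*o^5 + 7.5*o^4 - 3.34*o^3 - 5.72*o^2 + 6.99*o + 2.73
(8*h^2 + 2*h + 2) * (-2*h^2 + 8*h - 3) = -16*h^4 + 60*h^3 - 12*h^2 + 10*h - 6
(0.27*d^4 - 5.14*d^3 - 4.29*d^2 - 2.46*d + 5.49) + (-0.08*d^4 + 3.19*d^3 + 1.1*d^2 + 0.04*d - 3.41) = 0.19*d^4 - 1.95*d^3 - 3.19*d^2 - 2.42*d + 2.08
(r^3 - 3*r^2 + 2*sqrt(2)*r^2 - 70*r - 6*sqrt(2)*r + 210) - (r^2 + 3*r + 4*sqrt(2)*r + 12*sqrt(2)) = r^3 - 4*r^2 + 2*sqrt(2)*r^2 - 73*r - 10*sqrt(2)*r - 12*sqrt(2) + 210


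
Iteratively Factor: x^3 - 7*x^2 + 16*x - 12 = (x - 3)*(x^2 - 4*x + 4) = (x - 3)*(x - 2)*(x - 2)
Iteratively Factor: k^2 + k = (k)*(k + 1)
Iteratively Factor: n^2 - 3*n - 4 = (n + 1)*(n - 4)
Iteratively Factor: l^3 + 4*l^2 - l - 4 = (l - 1)*(l^2 + 5*l + 4) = (l - 1)*(l + 1)*(l + 4)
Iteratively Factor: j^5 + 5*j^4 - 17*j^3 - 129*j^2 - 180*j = (j)*(j^4 + 5*j^3 - 17*j^2 - 129*j - 180) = j*(j - 5)*(j^3 + 10*j^2 + 33*j + 36) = j*(j - 5)*(j + 3)*(j^2 + 7*j + 12) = j*(j - 5)*(j + 3)*(j + 4)*(j + 3)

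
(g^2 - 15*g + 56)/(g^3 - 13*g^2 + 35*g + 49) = (g - 8)/(g^2 - 6*g - 7)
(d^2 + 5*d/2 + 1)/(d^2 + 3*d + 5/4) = 2*(d + 2)/(2*d + 5)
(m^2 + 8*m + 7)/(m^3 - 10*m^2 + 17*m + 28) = (m + 7)/(m^2 - 11*m + 28)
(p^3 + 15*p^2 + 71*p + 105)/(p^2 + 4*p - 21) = (p^2 + 8*p + 15)/(p - 3)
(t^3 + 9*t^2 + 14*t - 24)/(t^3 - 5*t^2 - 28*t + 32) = (t + 6)/(t - 8)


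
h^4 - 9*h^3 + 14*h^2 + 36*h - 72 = (h - 6)*(h - 3)*(h - 2)*(h + 2)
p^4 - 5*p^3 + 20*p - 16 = (p - 4)*(p - 2)*(p - 1)*(p + 2)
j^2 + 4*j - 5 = (j - 1)*(j + 5)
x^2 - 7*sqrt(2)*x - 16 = (x - 8*sqrt(2))*(x + sqrt(2))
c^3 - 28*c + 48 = (c - 4)*(c - 2)*(c + 6)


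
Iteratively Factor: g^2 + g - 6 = (g - 2)*(g + 3)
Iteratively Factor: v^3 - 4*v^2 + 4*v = (v - 2)*(v^2 - 2*v) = v*(v - 2)*(v - 2)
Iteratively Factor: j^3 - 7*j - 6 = (j + 2)*(j^2 - 2*j - 3) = (j - 3)*(j + 2)*(j + 1)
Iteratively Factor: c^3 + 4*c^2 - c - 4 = (c + 4)*(c^2 - 1) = (c + 1)*(c + 4)*(c - 1)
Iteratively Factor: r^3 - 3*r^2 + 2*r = (r - 2)*(r^2 - r) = (r - 2)*(r - 1)*(r)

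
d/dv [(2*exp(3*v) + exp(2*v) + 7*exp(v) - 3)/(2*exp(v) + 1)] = (8*exp(3*v) + 8*exp(2*v) + 2*exp(v) + 13)*exp(v)/(4*exp(2*v) + 4*exp(v) + 1)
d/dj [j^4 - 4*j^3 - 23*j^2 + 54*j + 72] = 4*j^3 - 12*j^2 - 46*j + 54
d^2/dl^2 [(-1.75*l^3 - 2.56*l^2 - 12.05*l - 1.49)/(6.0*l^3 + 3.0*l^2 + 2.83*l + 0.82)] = (-121.32*l^6 - 2424.51*l^5 - 1580.9472*l^4 - 36.42155*l^3 + 492.5901*l^2 + 138.882*l + 35.94805)/(216.0*l^9 + 324.0*l^8 + 467.64*l^7 + 421.2*l^6 + 309.1302*l^5 + 177.7617*l^4 + 76.539187*l^3 + 25.753494*l^2 + 5.708676*l + 0.551368)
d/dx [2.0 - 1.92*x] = -1.92000000000000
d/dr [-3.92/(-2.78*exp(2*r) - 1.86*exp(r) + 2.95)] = (-21.7952*exp(r) - 7.2912)*exp(r)/(2.78*exp(2*r) + 1.86*exp(r) - 2.95)^2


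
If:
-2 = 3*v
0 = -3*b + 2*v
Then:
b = -4/9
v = -2/3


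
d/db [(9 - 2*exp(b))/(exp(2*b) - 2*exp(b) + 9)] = 2*(exp(b) - 9)*exp(2*b)/(exp(4*b) - 4*exp(3*b) + 22*exp(2*b) - 36*exp(b) + 81)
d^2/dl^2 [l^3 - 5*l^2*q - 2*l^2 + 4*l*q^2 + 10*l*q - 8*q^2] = 6*l - 10*q - 4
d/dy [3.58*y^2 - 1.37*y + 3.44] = 7.16*y - 1.37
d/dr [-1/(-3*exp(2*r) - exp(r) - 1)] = (-6*exp(r) - 1)*exp(r)/(3*exp(2*r) + exp(r) + 1)^2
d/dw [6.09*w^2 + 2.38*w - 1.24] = 12.18*w + 2.38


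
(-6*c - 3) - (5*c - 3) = -11*c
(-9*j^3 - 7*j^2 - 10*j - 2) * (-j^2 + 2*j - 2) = 9*j^5 - 11*j^4 + 14*j^3 - 4*j^2 + 16*j + 4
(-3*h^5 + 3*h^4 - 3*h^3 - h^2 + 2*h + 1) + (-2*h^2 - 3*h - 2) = -3*h^5 + 3*h^4 - 3*h^3 - 3*h^2 - h - 1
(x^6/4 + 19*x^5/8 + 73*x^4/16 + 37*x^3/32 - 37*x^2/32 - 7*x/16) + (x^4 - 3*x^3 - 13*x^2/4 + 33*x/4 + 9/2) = x^6/4 + 19*x^5/8 + 89*x^4/16 - 59*x^3/32 - 141*x^2/32 + 125*x/16 + 9/2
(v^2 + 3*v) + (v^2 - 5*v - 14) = 2*v^2 - 2*v - 14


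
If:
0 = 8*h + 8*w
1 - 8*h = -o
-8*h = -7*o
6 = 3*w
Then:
No Solution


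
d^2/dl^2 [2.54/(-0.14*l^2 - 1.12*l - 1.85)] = (0.099568*l^2 + 0.796544*l - 2.54*(0.28*l + 1.12)*(0.56*l + 2.24) + 1.31572)/(0.14*l^2 + 1.12*l + 1.85)^3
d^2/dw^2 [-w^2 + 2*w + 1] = -2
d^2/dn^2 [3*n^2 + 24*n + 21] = 6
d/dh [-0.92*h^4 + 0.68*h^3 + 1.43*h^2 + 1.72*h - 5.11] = -3.68*h^3 + 2.04*h^2 + 2.86*h + 1.72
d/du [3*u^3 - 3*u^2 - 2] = 3*u*(3*u - 2)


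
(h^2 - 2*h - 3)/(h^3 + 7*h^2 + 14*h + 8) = (h - 3)/(h^2 + 6*h + 8)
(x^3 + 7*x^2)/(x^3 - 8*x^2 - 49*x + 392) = x^2/(x^2 - 15*x + 56)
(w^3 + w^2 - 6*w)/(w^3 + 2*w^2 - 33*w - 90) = w*(w - 2)/(w^2 - w - 30)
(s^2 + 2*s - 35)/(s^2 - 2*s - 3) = (-s^2 - 2*s + 35)/(-s^2 + 2*s + 3)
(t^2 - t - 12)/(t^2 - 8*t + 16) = (t + 3)/(t - 4)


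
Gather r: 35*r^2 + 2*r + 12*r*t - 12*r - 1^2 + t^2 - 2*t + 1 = 35*r^2 + r*(12*t - 10) + t^2 - 2*t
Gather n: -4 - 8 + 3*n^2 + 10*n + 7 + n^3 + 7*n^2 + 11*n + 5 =n^3 + 10*n^2 + 21*n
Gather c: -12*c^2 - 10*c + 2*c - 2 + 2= -12*c^2 - 8*c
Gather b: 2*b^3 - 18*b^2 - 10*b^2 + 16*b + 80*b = 2*b^3 - 28*b^2 + 96*b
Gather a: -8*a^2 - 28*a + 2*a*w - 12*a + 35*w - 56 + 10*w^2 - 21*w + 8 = -8*a^2 + a*(2*w - 40) + 10*w^2 + 14*w - 48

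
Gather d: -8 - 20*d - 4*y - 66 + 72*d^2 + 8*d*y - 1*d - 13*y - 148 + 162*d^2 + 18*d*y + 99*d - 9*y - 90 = 234*d^2 + d*(26*y + 78) - 26*y - 312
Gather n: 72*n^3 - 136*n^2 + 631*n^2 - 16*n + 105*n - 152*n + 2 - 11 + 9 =72*n^3 + 495*n^2 - 63*n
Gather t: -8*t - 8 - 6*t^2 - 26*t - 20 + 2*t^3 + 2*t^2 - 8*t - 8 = 2*t^3 - 4*t^2 - 42*t - 36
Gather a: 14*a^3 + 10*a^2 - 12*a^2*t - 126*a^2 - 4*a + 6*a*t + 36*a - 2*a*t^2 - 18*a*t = 14*a^3 + a^2*(-12*t - 116) + a*(-2*t^2 - 12*t + 32)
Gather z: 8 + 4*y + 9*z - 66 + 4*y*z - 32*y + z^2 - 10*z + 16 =-28*y + z^2 + z*(4*y - 1) - 42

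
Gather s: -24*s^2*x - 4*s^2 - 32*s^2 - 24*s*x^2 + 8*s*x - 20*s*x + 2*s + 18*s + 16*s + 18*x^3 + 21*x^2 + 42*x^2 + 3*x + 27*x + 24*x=s^2*(-24*x - 36) + s*(-24*x^2 - 12*x + 36) + 18*x^3 + 63*x^2 + 54*x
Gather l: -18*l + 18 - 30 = -18*l - 12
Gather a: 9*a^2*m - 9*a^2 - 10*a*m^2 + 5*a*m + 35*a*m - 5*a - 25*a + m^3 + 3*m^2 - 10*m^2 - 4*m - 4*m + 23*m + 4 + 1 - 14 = a^2*(9*m - 9) + a*(-10*m^2 + 40*m - 30) + m^3 - 7*m^2 + 15*m - 9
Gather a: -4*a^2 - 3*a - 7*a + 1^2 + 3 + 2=-4*a^2 - 10*a + 6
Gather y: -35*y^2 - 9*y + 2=-35*y^2 - 9*y + 2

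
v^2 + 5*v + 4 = (v + 1)*(v + 4)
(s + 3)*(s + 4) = s^2 + 7*s + 12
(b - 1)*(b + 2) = b^2 + b - 2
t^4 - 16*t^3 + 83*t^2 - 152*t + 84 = (t - 7)*(t - 6)*(t - 2)*(t - 1)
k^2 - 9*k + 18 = (k - 6)*(k - 3)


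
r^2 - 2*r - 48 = (r - 8)*(r + 6)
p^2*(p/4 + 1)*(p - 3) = p^4/4 + p^3/4 - 3*p^2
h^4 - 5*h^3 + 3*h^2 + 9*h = h*(h - 3)^2*(h + 1)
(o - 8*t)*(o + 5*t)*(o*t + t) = o^3*t - 3*o^2*t^2 + o^2*t - 40*o*t^3 - 3*o*t^2 - 40*t^3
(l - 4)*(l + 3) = l^2 - l - 12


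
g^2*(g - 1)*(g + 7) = g^4 + 6*g^3 - 7*g^2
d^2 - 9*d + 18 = (d - 6)*(d - 3)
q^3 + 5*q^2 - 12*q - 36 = (q - 3)*(q + 2)*(q + 6)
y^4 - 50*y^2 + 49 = (y - 7)*(y - 1)*(y + 1)*(y + 7)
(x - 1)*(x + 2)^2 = x^3 + 3*x^2 - 4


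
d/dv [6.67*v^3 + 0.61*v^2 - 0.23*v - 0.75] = 20.01*v^2 + 1.22*v - 0.23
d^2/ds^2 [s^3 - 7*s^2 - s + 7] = 6*s - 14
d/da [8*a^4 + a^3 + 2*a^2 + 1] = a*(32*a^2 + 3*a + 4)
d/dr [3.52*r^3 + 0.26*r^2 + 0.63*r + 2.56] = 10.56*r^2 + 0.52*r + 0.63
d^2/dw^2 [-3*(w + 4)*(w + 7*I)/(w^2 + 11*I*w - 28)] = 24*(-1 + I)/(w^3 + 12*I*w^2 - 48*w - 64*I)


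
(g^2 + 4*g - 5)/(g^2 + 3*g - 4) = (g + 5)/(g + 4)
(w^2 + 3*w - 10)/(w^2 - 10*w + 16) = (w + 5)/(w - 8)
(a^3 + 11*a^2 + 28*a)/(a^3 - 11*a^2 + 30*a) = (a^2 + 11*a + 28)/(a^2 - 11*a + 30)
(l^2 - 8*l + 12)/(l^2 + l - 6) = (l - 6)/(l + 3)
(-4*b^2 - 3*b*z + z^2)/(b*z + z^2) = (-4*b + z)/z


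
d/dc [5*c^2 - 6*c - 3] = 10*c - 6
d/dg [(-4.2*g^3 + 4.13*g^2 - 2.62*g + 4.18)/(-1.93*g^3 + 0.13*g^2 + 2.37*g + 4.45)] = (7.4249*g^4 - 30.0212*g^3 - 21.7391*g^2 + 35.6702*g - 21.5656)/(3.7249*g^6 - 0.5018*g^5 - 9.1313*g^4 - 16.5608*g^3 + 6.7739*g^2 + 21.093*g + 19.8025)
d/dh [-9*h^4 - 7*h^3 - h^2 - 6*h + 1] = -36*h^3 - 21*h^2 - 2*h - 6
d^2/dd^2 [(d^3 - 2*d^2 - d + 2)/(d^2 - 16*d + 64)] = 6*(53*d - 46)/(d^4 - 32*d^3 + 384*d^2 - 2048*d + 4096)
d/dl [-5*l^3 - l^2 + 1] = l*(-15*l - 2)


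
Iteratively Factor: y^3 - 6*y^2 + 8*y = (y - 4)*(y^2 - 2*y) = y*(y - 4)*(y - 2)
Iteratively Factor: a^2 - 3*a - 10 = (a - 5)*(a + 2)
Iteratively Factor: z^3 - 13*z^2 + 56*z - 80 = (z - 5)*(z^2 - 8*z + 16) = (z - 5)*(z - 4)*(z - 4)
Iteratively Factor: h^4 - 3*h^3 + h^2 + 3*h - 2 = (h - 1)*(h^3 - 2*h^2 - h + 2) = (h - 1)^2*(h^2 - h - 2) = (h - 2)*(h - 1)^2*(h + 1)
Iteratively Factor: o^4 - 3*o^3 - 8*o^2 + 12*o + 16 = (o - 4)*(o^3 + o^2 - 4*o - 4) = (o - 4)*(o + 1)*(o^2 - 4) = (o - 4)*(o + 1)*(o + 2)*(o - 2)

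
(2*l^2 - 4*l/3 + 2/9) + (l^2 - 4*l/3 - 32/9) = 3*l^2 - 8*l/3 - 10/3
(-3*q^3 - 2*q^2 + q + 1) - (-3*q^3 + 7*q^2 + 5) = -9*q^2 + q - 4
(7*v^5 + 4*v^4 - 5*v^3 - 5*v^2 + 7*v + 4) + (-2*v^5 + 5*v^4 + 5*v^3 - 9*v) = 5*v^5 + 9*v^4 - 5*v^2 - 2*v + 4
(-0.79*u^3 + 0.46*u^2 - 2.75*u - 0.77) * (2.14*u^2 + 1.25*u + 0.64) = -1.6906*u^5 - 0.00309999999999999*u^4 - 5.8156*u^3 - 4.7909*u^2 - 2.7225*u - 0.4928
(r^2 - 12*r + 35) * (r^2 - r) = r^4 - 13*r^3 + 47*r^2 - 35*r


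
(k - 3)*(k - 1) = k^2 - 4*k + 3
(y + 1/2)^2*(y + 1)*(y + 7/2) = y^4 + 11*y^3/2 + 33*y^2/4 + 37*y/8 + 7/8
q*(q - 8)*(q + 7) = q^3 - q^2 - 56*q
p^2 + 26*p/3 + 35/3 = (p + 5/3)*(p + 7)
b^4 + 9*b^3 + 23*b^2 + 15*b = b*(b + 1)*(b + 3)*(b + 5)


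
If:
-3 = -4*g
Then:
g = 3/4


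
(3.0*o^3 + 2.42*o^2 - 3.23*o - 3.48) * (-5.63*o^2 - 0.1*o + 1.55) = -16.89*o^5 - 13.9246*o^4 + 22.5929*o^3 + 23.6664*o^2 - 4.6585*o - 5.394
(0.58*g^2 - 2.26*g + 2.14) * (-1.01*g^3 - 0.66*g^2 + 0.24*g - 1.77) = -0.5858*g^5 + 1.8998*g^4 - 0.5306*g^3 - 2.9814*g^2 + 4.5138*g - 3.7878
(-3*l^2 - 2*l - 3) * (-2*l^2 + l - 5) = 6*l^4 + l^3 + 19*l^2 + 7*l + 15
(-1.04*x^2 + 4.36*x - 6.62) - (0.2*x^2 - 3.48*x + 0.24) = -1.24*x^2 + 7.84*x - 6.86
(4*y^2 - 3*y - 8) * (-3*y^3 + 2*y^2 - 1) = -12*y^5 + 17*y^4 + 18*y^3 - 20*y^2 + 3*y + 8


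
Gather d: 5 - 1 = 4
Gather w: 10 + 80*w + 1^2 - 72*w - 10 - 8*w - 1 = 0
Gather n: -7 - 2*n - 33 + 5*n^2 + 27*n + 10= 5*n^2 + 25*n - 30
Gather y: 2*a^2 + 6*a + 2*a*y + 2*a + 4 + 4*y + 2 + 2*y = 2*a^2 + 8*a + y*(2*a + 6) + 6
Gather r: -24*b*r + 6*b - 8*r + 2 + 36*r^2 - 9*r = 6*b + 36*r^2 + r*(-24*b - 17) + 2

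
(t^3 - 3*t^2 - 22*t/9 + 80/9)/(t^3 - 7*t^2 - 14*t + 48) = (t^2 - t - 40/9)/(t^2 - 5*t - 24)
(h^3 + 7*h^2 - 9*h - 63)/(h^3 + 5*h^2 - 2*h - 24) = (h^2 + 4*h - 21)/(h^2 + 2*h - 8)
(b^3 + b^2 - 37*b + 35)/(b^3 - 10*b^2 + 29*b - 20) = (b + 7)/(b - 4)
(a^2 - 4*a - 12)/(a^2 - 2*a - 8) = (a - 6)/(a - 4)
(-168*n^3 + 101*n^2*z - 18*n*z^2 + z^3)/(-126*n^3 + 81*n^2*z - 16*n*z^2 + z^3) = (-8*n + z)/(-6*n + z)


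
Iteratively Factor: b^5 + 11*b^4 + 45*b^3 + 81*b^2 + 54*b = (b + 3)*(b^4 + 8*b^3 + 21*b^2 + 18*b) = (b + 3)^2*(b^3 + 5*b^2 + 6*b) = b*(b + 3)^2*(b^2 + 5*b + 6) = b*(b + 2)*(b + 3)^2*(b + 3)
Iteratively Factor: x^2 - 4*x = (x)*(x - 4)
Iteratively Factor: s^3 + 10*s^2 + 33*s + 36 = (s + 3)*(s^2 + 7*s + 12) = (s + 3)*(s + 4)*(s + 3)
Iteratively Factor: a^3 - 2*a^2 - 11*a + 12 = (a - 1)*(a^2 - a - 12) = (a - 4)*(a - 1)*(a + 3)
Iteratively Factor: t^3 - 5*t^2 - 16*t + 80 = (t + 4)*(t^2 - 9*t + 20) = (t - 5)*(t + 4)*(t - 4)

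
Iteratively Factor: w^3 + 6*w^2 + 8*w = (w)*(w^2 + 6*w + 8) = w*(w + 4)*(w + 2)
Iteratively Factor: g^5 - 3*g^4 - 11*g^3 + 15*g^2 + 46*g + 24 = (g - 4)*(g^4 + g^3 - 7*g^2 - 13*g - 6) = (g - 4)*(g + 1)*(g^3 - 7*g - 6) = (g - 4)*(g + 1)^2*(g^2 - g - 6) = (g - 4)*(g - 3)*(g + 1)^2*(g + 2)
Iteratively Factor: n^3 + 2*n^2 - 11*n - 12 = (n + 4)*(n^2 - 2*n - 3) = (n - 3)*(n + 4)*(n + 1)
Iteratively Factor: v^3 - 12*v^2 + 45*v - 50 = (v - 2)*(v^2 - 10*v + 25) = (v - 5)*(v - 2)*(v - 5)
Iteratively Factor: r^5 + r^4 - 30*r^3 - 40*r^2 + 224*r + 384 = (r + 4)*(r^4 - 3*r^3 - 18*r^2 + 32*r + 96) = (r + 2)*(r + 4)*(r^3 - 5*r^2 - 8*r + 48) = (r - 4)*(r + 2)*(r + 4)*(r^2 - r - 12) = (r - 4)*(r + 2)*(r + 3)*(r + 4)*(r - 4)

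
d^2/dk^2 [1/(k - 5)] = 2/(k - 5)^3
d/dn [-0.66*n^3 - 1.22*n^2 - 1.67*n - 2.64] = -1.98*n^2 - 2.44*n - 1.67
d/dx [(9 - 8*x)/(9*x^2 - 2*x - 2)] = 2*(36*x^2 - 81*x + 17)/(81*x^4 - 36*x^3 - 32*x^2 + 8*x + 4)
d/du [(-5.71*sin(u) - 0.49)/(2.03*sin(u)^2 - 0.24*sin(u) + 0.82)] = (11.5913*sin(u)^2 + 1.9894*sin(u) - 4.7998)*cos(u)/(4.1209*sin(u)^4 - 0.9744*sin(u)^3 + 3.3868*sin(u)^2 - 0.3936*sin(u) + 0.6724)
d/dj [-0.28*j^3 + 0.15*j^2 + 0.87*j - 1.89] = -0.84*j^2 + 0.3*j + 0.87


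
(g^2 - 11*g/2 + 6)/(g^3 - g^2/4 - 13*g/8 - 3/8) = 4*(g - 4)/(4*g^2 + 5*g + 1)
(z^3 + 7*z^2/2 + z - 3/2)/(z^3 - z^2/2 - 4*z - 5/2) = (2*z^2 + 5*z - 3)/(2*z^2 - 3*z - 5)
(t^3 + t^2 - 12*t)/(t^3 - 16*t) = (t - 3)/(t - 4)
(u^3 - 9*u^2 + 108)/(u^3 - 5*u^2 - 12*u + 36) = (u - 6)/(u - 2)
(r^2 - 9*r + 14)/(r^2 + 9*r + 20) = (r^2 - 9*r + 14)/(r^2 + 9*r + 20)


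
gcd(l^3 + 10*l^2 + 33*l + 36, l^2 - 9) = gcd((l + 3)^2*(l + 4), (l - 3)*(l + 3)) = l + 3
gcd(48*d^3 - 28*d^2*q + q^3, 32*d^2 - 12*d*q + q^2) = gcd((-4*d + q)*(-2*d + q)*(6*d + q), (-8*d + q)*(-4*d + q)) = -4*d + q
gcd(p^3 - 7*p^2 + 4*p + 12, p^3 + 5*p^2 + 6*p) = 1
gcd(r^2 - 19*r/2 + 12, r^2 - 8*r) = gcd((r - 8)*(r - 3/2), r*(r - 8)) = r - 8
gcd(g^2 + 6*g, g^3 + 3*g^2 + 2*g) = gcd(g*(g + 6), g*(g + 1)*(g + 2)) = g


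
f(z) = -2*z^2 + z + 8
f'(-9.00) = 37.00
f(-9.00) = -163.00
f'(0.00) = 1.00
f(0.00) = 8.00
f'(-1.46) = 6.84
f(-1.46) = 2.28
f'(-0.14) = 1.56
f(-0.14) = 7.82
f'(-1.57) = 7.28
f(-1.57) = 1.50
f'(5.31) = -20.24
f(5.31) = -43.08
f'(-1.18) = 5.72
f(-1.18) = 4.04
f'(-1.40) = 6.60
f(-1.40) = 2.68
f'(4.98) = -18.92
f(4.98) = -36.62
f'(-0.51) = 3.04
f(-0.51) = 6.97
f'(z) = 1 - 4*z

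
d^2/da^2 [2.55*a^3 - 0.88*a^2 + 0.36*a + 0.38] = 15.3*a - 1.76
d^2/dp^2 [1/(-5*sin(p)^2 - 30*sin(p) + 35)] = 2*(2*sin(p)^3 + 11*sin(p)^2 + 40*sin(p) + 43)/(5*(sin(p) - 1)^2*(sin(p) + 7)^3)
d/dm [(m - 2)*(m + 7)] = 2*m + 5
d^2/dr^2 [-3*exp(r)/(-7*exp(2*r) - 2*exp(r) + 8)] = (147*exp(4*r) - 42*exp(3*r) + 1008*exp(2*r) + 48*exp(r) + 192)*exp(r)/(343*exp(6*r) + 294*exp(5*r) - 1092*exp(4*r) - 664*exp(3*r) + 1248*exp(2*r) + 384*exp(r) - 512)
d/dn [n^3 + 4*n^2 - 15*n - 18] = 3*n^2 + 8*n - 15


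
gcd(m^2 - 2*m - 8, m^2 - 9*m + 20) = m - 4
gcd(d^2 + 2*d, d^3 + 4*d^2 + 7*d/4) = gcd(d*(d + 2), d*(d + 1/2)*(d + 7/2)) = d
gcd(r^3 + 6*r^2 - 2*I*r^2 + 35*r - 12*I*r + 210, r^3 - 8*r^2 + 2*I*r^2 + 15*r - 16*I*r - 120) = r + 5*I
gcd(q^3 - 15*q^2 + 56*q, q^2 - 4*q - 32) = q - 8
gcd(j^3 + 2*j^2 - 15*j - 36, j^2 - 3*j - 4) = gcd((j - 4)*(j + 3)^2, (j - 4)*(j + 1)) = j - 4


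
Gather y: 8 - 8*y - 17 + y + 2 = -7*y - 7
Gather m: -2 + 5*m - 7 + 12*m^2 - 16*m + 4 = 12*m^2 - 11*m - 5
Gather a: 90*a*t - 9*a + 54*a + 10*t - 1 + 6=a*(90*t + 45) + 10*t + 5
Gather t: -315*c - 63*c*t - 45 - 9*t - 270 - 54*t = -315*c + t*(-63*c - 63) - 315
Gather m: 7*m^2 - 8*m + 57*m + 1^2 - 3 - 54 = 7*m^2 + 49*m - 56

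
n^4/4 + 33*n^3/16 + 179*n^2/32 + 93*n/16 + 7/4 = (n/4 + 1)*(n + 1/2)*(n + 7/4)*(n + 2)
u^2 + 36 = (u - 6*I)*(u + 6*I)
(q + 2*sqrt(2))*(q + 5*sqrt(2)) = q^2 + 7*sqrt(2)*q + 20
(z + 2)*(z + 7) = z^2 + 9*z + 14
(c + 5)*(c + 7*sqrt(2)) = c^2 + 5*c + 7*sqrt(2)*c + 35*sqrt(2)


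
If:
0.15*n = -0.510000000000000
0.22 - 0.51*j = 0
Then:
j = 0.43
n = -3.40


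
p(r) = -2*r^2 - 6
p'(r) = -4*r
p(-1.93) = -13.45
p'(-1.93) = 7.72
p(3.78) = -34.58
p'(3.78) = -15.12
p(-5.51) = -66.72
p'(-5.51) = 22.04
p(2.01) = -14.08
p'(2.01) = -8.04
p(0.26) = -6.14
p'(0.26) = -1.04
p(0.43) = -6.37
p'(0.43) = -1.72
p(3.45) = -29.80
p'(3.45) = -13.80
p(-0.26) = -6.14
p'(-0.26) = 1.04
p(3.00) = -24.00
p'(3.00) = -12.00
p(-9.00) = -168.00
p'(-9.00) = 36.00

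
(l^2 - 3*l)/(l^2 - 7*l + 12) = l/(l - 4)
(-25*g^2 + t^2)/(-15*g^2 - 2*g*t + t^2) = (5*g + t)/(3*g + t)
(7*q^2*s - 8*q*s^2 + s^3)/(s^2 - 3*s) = (7*q^2 - 8*q*s + s^2)/(s - 3)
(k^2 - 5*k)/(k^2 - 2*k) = (k - 5)/(k - 2)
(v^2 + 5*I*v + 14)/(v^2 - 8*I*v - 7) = (v^2 + 5*I*v + 14)/(v^2 - 8*I*v - 7)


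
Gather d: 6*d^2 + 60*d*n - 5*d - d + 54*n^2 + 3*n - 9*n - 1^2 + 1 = 6*d^2 + d*(60*n - 6) + 54*n^2 - 6*n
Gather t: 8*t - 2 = 8*t - 2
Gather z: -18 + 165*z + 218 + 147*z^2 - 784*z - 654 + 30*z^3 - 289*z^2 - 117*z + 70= 30*z^3 - 142*z^2 - 736*z - 384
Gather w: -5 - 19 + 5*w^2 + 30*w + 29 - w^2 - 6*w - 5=4*w^2 + 24*w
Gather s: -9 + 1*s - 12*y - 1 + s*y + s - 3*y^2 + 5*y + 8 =s*(y + 2) - 3*y^2 - 7*y - 2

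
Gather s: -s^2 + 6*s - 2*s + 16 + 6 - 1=-s^2 + 4*s + 21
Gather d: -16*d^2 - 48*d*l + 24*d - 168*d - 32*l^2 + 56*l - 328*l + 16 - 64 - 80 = -16*d^2 + d*(-48*l - 144) - 32*l^2 - 272*l - 128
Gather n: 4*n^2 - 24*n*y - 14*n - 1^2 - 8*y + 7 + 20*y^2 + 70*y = 4*n^2 + n*(-24*y - 14) + 20*y^2 + 62*y + 6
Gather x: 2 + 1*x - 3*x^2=-3*x^2 + x + 2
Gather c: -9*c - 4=-9*c - 4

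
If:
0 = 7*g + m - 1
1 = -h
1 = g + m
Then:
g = 0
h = -1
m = 1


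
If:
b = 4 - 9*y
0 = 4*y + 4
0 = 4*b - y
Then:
No Solution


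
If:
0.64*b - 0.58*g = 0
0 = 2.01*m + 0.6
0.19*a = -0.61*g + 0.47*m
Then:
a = -3.21052631578947*g - 0.738413197172035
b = 0.90625*g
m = -0.30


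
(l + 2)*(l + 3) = l^2 + 5*l + 6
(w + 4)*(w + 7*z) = w^2 + 7*w*z + 4*w + 28*z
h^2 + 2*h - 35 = (h - 5)*(h + 7)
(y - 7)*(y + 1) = y^2 - 6*y - 7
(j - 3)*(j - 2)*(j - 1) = j^3 - 6*j^2 + 11*j - 6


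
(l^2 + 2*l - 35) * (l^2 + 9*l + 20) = l^4 + 11*l^3 + 3*l^2 - 275*l - 700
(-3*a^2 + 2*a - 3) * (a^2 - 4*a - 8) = -3*a^4 + 14*a^3 + 13*a^2 - 4*a + 24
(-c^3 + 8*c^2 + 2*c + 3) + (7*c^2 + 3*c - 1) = -c^3 + 15*c^2 + 5*c + 2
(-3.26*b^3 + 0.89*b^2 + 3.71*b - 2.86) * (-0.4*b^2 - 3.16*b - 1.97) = 1.304*b^5 + 9.9456*b^4 + 2.1258*b^3 - 12.3329*b^2 + 1.7289*b + 5.6342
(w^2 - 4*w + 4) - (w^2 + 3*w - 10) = 14 - 7*w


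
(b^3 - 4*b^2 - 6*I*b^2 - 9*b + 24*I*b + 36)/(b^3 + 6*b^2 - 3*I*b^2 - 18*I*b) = (b^2 - b*(4 + 3*I) + 12*I)/(b*(b + 6))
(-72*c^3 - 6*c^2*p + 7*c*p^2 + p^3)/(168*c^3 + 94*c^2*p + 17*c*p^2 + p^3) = (-3*c + p)/(7*c + p)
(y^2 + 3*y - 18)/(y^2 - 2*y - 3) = (y + 6)/(y + 1)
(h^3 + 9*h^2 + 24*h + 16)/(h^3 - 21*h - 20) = (h + 4)/(h - 5)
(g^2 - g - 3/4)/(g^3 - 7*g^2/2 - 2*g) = (g - 3/2)/(g*(g - 4))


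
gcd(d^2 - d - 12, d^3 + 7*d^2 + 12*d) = d + 3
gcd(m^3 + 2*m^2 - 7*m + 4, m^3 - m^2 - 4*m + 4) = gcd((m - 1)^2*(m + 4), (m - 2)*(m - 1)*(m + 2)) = m - 1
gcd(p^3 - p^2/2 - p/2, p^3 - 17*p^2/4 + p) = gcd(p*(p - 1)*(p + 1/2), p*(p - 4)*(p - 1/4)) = p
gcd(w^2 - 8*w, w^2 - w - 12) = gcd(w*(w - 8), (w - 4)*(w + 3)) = 1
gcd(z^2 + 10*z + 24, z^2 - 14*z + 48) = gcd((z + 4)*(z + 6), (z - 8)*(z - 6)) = 1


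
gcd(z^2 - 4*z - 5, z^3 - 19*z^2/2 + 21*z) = 1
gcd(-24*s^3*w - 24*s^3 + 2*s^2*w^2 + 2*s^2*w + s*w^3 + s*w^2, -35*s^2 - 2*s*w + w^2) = 1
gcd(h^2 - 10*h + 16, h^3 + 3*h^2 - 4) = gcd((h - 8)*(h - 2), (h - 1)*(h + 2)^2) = 1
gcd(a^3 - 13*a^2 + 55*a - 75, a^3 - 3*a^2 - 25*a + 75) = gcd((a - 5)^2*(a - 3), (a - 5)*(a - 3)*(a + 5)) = a^2 - 8*a + 15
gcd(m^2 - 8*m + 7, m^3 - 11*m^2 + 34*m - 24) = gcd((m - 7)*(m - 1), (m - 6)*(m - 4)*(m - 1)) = m - 1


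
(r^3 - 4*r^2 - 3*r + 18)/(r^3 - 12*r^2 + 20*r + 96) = (r^2 - 6*r + 9)/(r^2 - 14*r + 48)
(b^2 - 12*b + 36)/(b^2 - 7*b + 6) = (b - 6)/(b - 1)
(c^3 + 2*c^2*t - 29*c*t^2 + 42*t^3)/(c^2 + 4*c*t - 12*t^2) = (c^2 + 4*c*t - 21*t^2)/(c + 6*t)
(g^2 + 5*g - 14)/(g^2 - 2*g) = (g + 7)/g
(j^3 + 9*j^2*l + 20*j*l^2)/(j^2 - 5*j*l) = (j^2 + 9*j*l + 20*l^2)/(j - 5*l)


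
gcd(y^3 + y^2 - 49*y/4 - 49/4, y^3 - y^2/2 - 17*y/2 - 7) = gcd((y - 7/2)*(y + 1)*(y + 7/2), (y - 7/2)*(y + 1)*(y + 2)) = y^2 - 5*y/2 - 7/2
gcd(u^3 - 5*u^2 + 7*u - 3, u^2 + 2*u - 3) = u - 1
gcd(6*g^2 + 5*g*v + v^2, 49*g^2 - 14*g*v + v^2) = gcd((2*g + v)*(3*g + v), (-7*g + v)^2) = 1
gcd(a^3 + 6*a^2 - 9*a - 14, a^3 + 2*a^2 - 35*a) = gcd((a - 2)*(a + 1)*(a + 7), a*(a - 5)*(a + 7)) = a + 7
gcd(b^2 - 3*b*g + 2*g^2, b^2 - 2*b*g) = b - 2*g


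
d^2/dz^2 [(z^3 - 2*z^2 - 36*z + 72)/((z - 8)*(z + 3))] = 6*(z^3 + 144*z^2 - 648*z + 2232)/(z^6 - 15*z^5 + 3*z^4 + 595*z^3 - 72*z^2 - 8640*z - 13824)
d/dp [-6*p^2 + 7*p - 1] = 7 - 12*p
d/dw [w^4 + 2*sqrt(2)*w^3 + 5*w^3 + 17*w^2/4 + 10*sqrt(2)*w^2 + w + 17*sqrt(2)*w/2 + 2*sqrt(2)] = 4*w^3 + 6*sqrt(2)*w^2 + 15*w^2 + 17*w/2 + 20*sqrt(2)*w + 1 + 17*sqrt(2)/2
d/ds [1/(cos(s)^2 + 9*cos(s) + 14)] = (2*cos(s) + 9)*sin(s)/(cos(s)^2 + 9*cos(s) + 14)^2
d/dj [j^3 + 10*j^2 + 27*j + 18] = 3*j^2 + 20*j + 27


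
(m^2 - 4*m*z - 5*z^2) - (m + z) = m^2 - 4*m*z - m - 5*z^2 - z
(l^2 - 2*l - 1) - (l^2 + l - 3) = 2 - 3*l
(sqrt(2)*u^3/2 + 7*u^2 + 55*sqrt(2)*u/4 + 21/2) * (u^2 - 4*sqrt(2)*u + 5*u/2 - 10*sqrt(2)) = sqrt(2)*u^5/2 + 5*sqrt(2)*u^4/4 + 3*u^4 - 57*sqrt(2)*u^3/4 + 15*u^3/2 - 199*u^2/2 - 285*sqrt(2)*u^2/8 - 995*u/4 - 42*sqrt(2)*u - 105*sqrt(2)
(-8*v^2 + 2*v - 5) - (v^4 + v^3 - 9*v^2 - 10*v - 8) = -v^4 - v^3 + v^2 + 12*v + 3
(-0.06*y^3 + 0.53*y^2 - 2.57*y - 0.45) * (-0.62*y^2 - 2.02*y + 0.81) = 0.0372*y^5 - 0.2074*y^4 + 0.4742*y^3 + 5.8997*y^2 - 1.1727*y - 0.3645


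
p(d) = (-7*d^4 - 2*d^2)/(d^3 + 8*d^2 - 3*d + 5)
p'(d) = (-28*d^3 - 4*d)/(d^3 + 8*d^2 - 3*d + 5) + (-7*d^4 - 2*d^2)*(-3*d^2 - 16*d + 3)/(d^3 + 8*d^2 - 3*d + 5)^2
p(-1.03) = -0.65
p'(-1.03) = 1.56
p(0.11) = -0.01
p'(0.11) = -0.10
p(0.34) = -0.07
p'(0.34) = -0.46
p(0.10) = -0.00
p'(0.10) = -0.09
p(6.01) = -18.67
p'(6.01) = -4.75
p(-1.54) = -1.77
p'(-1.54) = 2.89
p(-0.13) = -0.01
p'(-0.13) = 0.10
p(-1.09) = -0.74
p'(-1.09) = 1.70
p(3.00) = -6.16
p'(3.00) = -3.42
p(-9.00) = 940.59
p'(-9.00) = 1425.49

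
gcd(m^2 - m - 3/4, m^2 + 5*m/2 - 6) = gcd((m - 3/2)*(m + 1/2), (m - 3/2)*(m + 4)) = m - 3/2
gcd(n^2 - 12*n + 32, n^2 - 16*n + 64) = n - 8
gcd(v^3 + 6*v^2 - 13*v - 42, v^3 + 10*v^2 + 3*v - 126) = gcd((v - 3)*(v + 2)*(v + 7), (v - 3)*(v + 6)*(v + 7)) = v^2 + 4*v - 21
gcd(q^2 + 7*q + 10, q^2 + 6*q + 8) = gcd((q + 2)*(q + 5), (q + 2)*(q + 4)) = q + 2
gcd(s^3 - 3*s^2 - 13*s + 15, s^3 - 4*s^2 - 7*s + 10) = s^2 - 6*s + 5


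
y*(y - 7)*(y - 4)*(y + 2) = y^4 - 9*y^3 + 6*y^2 + 56*y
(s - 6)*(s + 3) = s^2 - 3*s - 18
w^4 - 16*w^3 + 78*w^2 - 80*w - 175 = (w - 7)*(w - 5)^2*(w + 1)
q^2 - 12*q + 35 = (q - 7)*(q - 5)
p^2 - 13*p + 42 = (p - 7)*(p - 6)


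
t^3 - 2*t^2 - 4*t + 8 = (t - 2)^2*(t + 2)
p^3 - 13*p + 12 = (p - 3)*(p - 1)*(p + 4)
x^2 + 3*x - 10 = (x - 2)*(x + 5)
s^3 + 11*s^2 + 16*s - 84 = (s - 2)*(s + 6)*(s + 7)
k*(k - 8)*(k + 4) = k^3 - 4*k^2 - 32*k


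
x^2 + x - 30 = (x - 5)*(x + 6)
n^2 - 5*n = n*(n - 5)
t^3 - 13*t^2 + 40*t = t*(t - 8)*(t - 5)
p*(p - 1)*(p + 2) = p^3 + p^2 - 2*p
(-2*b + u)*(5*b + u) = -10*b^2 + 3*b*u + u^2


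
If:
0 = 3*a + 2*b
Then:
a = -2*b/3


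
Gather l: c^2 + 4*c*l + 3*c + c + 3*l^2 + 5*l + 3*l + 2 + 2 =c^2 + 4*c + 3*l^2 + l*(4*c + 8) + 4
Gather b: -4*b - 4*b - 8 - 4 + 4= -8*b - 8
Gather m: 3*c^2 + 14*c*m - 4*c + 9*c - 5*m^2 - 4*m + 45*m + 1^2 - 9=3*c^2 + 5*c - 5*m^2 + m*(14*c + 41) - 8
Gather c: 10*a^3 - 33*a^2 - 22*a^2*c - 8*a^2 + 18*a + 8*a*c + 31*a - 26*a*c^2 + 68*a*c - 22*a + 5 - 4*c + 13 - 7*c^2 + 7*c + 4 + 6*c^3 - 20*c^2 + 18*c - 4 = 10*a^3 - 41*a^2 + 27*a + 6*c^3 + c^2*(-26*a - 27) + c*(-22*a^2 + 76*a + 21) + 18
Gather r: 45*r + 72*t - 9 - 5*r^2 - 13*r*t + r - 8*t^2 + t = -5*r^2 + r*(46 - 13*t) - 8*t^2 + 73*t - 9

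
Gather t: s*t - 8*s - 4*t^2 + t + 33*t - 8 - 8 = -8*s - 4*t^2 + t*(s + 34) - 16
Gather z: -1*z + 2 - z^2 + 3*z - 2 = -z^2 + 2*z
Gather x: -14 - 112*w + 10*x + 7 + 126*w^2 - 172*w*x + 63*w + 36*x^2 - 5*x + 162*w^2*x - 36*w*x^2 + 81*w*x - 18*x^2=126*w^2 - 49*w + x^2*(18 - 36*w) + x*(162*w^2 - 91*w + 5) - 7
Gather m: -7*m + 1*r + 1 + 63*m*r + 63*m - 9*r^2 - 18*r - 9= m*(63*r + 56) - 9*r^2 - 17*r - 8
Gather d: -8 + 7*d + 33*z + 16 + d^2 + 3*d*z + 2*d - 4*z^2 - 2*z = d^2 + d*(3*z + 9) - 4*z^2 + 31*z + 8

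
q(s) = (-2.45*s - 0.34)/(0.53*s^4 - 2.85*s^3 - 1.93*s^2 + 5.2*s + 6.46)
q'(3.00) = -0.15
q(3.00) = 0.26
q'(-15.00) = 0.00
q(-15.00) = 0.00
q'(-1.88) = 0.41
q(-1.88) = 0.28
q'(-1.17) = 0.51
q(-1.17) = 0.77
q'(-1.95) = 0.36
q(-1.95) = 0.25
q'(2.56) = -0.38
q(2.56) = 0.37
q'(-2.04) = 0.30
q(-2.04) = 0.22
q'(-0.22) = -0.51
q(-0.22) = 0.04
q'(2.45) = -0.51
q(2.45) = 0.42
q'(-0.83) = -1.21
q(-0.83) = 0.63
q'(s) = (-2.45*s - 0.34)*(-2.12*s^3 + 8.55*s^2 + 3.86*s - 5.2)/(0.53*s^4 - 2.85*s^3 - 1.93*s^2 + 5.2*s + 6.46)^2 - 2.45/(0.53*s^4 - 2.85*s^3 - 1.93*s^2 + 5.2*s + 6.46)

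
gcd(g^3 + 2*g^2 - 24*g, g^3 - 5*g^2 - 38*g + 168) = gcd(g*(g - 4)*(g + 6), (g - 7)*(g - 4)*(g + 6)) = g^2 + 2*g - 24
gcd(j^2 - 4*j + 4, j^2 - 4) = j - 2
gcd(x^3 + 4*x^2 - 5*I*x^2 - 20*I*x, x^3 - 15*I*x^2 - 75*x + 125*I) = x - 5*I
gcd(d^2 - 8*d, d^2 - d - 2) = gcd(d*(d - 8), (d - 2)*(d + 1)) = 1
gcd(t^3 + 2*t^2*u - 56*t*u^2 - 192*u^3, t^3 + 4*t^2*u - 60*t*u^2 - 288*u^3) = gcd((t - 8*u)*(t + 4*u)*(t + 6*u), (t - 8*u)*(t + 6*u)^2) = t^2 - 2*t*u - 48*u^2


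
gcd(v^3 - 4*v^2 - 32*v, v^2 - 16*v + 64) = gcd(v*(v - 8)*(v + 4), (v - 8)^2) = v - 8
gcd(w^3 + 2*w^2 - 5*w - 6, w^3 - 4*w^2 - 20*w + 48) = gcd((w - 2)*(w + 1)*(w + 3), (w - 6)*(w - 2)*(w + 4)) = w - 2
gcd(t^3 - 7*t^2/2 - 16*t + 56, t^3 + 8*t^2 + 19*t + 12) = t + 4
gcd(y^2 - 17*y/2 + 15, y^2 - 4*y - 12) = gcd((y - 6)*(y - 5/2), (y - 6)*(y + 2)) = y - 6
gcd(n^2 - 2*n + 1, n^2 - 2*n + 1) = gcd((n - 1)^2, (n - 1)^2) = n^2 - 2*n + 1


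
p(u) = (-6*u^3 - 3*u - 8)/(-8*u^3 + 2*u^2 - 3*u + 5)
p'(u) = (-18*u^2 - 3)/(-8*u^3 + 2*u^2 - 3*u + 5) + (24*u^2 - 4*u + 3)*(-6*u^3 - 3*u - 8)/(-8*u^3 + 2*u^2 - 3*u + 5)^2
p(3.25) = 0.87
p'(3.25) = -0.07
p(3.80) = 0.84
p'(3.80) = -0.04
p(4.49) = 0.82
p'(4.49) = -0.02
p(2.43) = 0.96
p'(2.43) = -0.20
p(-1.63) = 0.46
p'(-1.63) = -0.34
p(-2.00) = 0.55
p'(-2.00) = -0.19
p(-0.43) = -0.85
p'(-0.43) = -1.94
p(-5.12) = 0.71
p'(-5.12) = -0.01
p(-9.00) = 0.73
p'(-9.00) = 0.00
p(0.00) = -1.60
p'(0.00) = -1.56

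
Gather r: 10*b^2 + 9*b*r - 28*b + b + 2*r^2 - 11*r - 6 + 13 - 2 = 10*b^2 - 27*b + 2*r^2 + r*(9*b - 11) + 5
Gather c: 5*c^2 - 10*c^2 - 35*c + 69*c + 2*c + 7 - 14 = -5*c^2 + 36*c - 7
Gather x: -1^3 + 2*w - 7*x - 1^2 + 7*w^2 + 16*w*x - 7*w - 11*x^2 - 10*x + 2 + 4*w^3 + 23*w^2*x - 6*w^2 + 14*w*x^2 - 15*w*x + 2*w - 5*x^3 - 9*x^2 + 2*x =4*w^3 + w^2 - 3*w - 5*x^3 + x^2*(14*w - 20) + x*(23*w^2 + w - 15)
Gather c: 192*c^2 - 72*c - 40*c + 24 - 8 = 192*c^2 - 112*c + 16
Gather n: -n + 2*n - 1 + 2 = n + 1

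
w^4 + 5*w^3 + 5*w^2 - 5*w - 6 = (w - 1)*(w + 1)*(w + 2)*(w + 3)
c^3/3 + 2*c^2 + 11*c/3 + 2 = (c/3 + 1)*(c + 1)*(c + 2)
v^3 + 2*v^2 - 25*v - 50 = (v - 5)*(v + 2)*(v + 5)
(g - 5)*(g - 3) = g^2 - 8*g + 15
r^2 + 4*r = r*(r + 4)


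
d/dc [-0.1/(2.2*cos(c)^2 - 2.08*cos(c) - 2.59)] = (0.208 - 0.44*cos(c))*sin(c)/(-2.2*cos(c)^2 + 2.08*cos(c) + 2.59)^2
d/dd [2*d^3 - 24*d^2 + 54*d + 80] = 6*d^2 - 48*d + 54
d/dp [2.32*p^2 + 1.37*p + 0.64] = 4.64*p + 1.37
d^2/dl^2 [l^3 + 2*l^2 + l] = 6*l + 4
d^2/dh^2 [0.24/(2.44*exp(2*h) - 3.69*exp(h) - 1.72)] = ((0.8856 - 2.3424*exp(h))*(-2.44*exp(2*h) + 3.69*exp(h) + 1.72) - 0.24*(4.88*exp(h) - 3.69)*(9.76*exp(h) - 7.38)*exp(h))*exp(h)/(-2.44*exp(2*h) + 3.69*exp(h) + 1.72)^3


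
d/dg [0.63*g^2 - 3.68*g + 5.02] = 1.26*g - 3.68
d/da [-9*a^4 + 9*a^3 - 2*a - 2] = -36*a^3 + 27*a^2 - 2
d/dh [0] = 0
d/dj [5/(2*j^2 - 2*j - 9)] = 10*(1 - 2*j)/(-2*j^2 + 2*j + 9)^2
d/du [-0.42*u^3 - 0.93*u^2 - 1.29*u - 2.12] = -1.26*u^2 - 1.86*u - 1.29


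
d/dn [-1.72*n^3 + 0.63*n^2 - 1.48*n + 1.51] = -5.16*n^2 + 1.26*n - 1.48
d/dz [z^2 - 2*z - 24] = 2*z - 2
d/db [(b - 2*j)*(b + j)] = 2*b - j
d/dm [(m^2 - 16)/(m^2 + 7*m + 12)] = 7/(m^2 + 6*m + 9)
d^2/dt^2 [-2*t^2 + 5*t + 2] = -4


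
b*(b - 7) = b^2 - 7*b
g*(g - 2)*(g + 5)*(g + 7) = g^4 + 10*g^3 + 11*g^2 - 70*g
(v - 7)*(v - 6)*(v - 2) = v^3 - 15*v^2 + 68*v - 84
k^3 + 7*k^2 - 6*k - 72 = (k - 3)*(k + 4)*(k + 6)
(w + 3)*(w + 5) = w^2 + 8*w + 15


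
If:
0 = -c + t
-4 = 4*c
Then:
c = -1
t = -1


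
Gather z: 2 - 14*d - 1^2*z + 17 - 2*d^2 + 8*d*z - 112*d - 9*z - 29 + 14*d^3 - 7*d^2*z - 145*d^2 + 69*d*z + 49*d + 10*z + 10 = 14*d^3 - 147*d^2 - 77*d + z*(-7*d^2 + 77*d)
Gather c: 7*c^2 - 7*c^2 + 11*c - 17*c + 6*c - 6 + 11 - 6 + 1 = 0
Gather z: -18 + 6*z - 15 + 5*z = 11*z - 33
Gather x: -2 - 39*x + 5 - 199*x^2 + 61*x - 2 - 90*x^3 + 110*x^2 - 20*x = -90*x^3 - 89*x^2 + 2*x + 1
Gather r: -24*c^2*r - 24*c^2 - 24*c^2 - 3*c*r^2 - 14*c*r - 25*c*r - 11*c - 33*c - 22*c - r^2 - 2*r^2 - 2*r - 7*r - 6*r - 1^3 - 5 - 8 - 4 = -48*c^2 - 66*c + r^2*(-3*c - 3) + r*(-24*c^2 - 39*c - 15) - 18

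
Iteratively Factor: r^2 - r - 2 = (r + 1)*(r - 2)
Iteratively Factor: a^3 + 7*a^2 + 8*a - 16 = (a - 1)*(a^2 + 8*a + 16) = (a - 1)*(a + 4)*(a + 4)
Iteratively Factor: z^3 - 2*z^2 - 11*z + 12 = (z + 3)*(z^2 - 5*z + 4) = (z - 1)*(z + 3)*(z - 4)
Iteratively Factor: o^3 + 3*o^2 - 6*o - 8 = (o + 1)*(o^2 + 2*o - 8) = (o - 2)*(o + 1)*(o + 4)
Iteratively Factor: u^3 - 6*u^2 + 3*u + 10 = (u - 5)*(u^2 - u - 2) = (u - 5)*(u - 2)*(u + 1)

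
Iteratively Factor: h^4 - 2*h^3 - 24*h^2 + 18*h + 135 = (h + 3)*(h^3 - 5*h^2 - 9*h + 45) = (h - 3)*(h + 3)*(h^2 - 2*h - 15) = (h - 3)*(h + 3)^2*(h - 5)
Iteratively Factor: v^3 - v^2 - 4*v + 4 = (v - 1)*(v^2 - 4) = (v - 1)*(v + 2)*(v - 2)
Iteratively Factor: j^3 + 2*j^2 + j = (j + 1)*(j^2 + j) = j*(j + 1)*(j + 1)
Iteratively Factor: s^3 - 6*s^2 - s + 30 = (s + 2)*(s^2 - 8*s + 15) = (s - 5)*(s + 2)*(s - 3)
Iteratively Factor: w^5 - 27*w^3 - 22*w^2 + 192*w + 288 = (w + 2)*(w^4 - 2*w^3 - 23*w^2 + 24*w + 144) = (w + 2)*(w + 3)*(w^3 - 5*w^2 - 8*w + 48) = (w + 2)*(w + 3)^2*(w^2 - 8*w + 16) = (w - 4)*(w + 2)*(w + 3)^2*(w - 4)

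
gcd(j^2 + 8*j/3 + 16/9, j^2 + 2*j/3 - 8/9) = j + 4/3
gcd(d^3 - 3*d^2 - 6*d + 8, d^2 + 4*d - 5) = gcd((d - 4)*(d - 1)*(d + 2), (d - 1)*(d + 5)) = d - 1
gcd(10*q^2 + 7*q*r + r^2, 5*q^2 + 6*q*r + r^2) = 5*q + r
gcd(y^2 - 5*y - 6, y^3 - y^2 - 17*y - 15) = y + 1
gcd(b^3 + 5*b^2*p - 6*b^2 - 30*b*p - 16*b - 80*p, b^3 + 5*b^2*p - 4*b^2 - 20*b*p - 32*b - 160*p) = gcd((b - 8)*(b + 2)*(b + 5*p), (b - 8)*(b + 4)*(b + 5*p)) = b^2 + 5*b*p - 8*b - 40*p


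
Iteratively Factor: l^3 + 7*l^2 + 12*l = (l)*(l^2 + 7*l + 12) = l*(l + 3)*(l + 4)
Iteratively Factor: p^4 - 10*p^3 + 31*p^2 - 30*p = (p - 3)*(p^3 - 7*p^2 + 10*p) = p*(p - 3)*(p^2 - 7*p + 10) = p*(p - 5)*(p - 3)*(p - 2)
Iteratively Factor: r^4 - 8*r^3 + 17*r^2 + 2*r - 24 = (r - 3)*(r^3 - 5*r^2 + 2*r + 8) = (r - 3)*(r + 1)*(r^2 - 6*r + 8) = (r - 4)*(r - 3)*(r + 1)*(r - 2)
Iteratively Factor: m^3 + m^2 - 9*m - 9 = (m + 1)*(m^2 - 9) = (m - 3)*(m + 1)*(m + 3)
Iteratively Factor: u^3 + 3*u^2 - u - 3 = (u + 3)*(u^2 - 1) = (u - 1)*(u + 3)*(u + 1)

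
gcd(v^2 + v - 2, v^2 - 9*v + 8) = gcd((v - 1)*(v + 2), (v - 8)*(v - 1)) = v - 1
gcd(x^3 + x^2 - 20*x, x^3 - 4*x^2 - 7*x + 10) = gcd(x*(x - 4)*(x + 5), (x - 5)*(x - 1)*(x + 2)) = 1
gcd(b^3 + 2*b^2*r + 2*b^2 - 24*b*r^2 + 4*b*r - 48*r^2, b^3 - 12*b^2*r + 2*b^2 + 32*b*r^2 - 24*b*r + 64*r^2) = -b^2 + 4*b*r - 2*b + 8*r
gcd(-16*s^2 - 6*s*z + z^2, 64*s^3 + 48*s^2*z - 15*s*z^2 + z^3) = -8*s + z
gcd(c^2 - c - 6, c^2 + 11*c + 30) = 1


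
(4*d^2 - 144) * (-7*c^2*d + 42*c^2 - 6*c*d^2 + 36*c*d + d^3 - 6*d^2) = -28*c^2*d^3 + 168*c^2*d^2 + 1008*c^2*d - 6048*c^2 - 24*c*d^4 + 144*c*d^3 + 864*c*d^2 - 5184*c*d + 4*d^5 - 24*d^4 - 144*d^3 + 864*d^2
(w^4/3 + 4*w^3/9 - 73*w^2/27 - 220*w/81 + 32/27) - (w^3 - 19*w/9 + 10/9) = w^4/3 - 5*w^3/9 - 73*w^2/27 - 49*w/81 + 2/27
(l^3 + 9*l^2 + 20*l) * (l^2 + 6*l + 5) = l^5 + 15*l^4 + 79*l^3 + 165*l^2 + 100*l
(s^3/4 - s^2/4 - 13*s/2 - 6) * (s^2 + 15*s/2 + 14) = s^5/4 + 13*s^4/8 - 39*s^3/8 - 233*s^2/4 - 136*s - 84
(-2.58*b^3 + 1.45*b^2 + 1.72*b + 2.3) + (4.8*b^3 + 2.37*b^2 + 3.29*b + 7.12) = 2.22*b^3 + 3.82*b^2 + 5.01*b + 9.42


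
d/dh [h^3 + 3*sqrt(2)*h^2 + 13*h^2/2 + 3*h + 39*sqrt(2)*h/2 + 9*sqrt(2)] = 3*h^2 + 6*sqrt(2)*h + 13*h + 3 + 39*sqrt(2)/2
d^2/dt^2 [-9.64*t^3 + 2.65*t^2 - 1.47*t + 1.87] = 5.3 - 57.84*t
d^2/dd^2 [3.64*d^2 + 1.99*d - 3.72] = 7.28000000000000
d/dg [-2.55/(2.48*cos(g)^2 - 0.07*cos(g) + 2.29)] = (0.1785 - 12.648*cos(g))*sin(g)/(2.48*cos(g)^2 - 0.07*cos(g) + 2.29)^2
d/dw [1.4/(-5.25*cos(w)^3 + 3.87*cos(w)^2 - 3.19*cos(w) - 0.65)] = (-22.05*cos(w)^2 + 10.836*cos(w) - 4.466)*sin(w)/(5.25*cos(w)^3 - 3.87*cos(w)^2 + 3.19*cos(w) + 0.65)^2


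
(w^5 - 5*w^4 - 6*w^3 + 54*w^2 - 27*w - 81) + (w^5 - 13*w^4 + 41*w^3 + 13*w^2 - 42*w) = 2*w^5 - 18*w^4 + 35*w^3 + 67*w^2 - 69*w - 81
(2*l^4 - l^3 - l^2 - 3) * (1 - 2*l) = -4*l^5 + 4*l^4 + l^3 - l^2 + 6*l - 3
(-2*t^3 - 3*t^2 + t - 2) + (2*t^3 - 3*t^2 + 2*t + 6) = -6*t^2 + 3*t + 4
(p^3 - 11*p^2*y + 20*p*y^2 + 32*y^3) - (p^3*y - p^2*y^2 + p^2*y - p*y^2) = -p^3*y + p^3 + p^2*y^2 - 12*p^2*y + 21*p*y^2 + 32*y^3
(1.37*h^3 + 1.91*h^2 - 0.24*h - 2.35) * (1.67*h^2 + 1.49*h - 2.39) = 2.2879*h^5 + 5.231*h^4 - 0.8292*h^3 - 8.847*h^2 - 2.9279*h + 5.6165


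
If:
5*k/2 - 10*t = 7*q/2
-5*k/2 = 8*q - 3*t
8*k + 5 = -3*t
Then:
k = -1810/3241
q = 50/463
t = -575/3241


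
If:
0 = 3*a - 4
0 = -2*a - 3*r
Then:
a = 4/3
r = -8/9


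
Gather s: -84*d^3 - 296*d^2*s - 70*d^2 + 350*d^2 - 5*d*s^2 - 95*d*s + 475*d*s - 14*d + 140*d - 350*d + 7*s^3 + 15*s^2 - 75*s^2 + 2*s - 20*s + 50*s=-84*d^3 + 280*d^2 - 224*d + 7*s^3 + s^2*(-5*d - 60) + s*(-296*d^2 + 380*d + 32)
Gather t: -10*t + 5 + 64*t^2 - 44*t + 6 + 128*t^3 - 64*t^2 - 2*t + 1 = 128*t^3 - 56*t + 12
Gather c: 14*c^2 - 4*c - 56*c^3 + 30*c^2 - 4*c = -56*c^3 + 44*c^2 - 8*c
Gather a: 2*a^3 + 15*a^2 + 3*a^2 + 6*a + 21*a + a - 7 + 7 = 2*a^3 + 18*a^2 + 28*a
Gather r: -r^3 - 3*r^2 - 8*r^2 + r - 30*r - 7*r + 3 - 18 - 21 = -r^3 - 11*r^2 - 36*r - 36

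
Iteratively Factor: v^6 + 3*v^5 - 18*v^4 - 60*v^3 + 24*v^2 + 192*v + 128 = (v + 1)*(v^5 + 2*v^4 - 20*v^3 - 40*v^2 + 64*v + 128) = (v - 4)*(v + 1)*(v^4 + 6*v^3 + 4*v^2 - 24*v - 32) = (v - 4)*(v - 2)*(v + 1)*(v^3 + 8*v^2 + 20*v + 16) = (v - 4)*(v - 2)*(v + 1)*(v + 4)*(v^2 + 4*v + 4) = (v - 4)*(v - 2)*(v + 1)*(v + 2)*(v + 4)*(v + 2)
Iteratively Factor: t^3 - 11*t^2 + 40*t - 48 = (t - 4)*(t^2 - 7*t + 12) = (t - 4)^2*(t - 3)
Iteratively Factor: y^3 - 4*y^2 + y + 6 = (y - 2)*(y^2 - 2*y - 3) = (y - 2)*(y + 1)*(y - 3)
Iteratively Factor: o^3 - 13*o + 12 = (o - 1)*(o^2 + o - 12) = (o - 1)*(o + 4)*(o - 3)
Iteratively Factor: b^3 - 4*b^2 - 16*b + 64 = (b - 4)*(b^2 - 16) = (b - 4)^2*(b + 4)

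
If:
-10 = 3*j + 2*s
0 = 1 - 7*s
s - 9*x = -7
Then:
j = -24/7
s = 1/7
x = 50/63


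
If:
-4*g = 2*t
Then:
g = -t/2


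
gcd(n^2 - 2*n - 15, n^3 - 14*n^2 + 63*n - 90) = n - 5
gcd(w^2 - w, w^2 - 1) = w - 1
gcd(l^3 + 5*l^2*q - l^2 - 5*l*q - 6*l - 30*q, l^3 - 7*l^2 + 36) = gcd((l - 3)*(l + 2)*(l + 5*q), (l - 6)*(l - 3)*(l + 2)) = l^2 - l - 6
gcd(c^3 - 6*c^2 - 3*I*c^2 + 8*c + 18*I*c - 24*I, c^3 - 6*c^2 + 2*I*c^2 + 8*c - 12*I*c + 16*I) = c^2 - 6*c + 8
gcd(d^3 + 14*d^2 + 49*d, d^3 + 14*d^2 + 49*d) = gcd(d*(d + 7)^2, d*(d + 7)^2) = d^3 + 14*d^2 + 49*d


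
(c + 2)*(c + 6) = c^2 + 8*c + 12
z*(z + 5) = z^2 + 5*z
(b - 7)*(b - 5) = b^2 - 12*b + 35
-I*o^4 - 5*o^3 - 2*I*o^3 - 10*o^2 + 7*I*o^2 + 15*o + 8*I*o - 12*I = (o + 3)*(o - 4*I)*(o - I)*(-I*o + I)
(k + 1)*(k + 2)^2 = k^3 + 5*k^2 + 8*k + 4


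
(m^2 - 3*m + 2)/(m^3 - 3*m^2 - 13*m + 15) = (m - 2)/(m^2 - 2*m - 15)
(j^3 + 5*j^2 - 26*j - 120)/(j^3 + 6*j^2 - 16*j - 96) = (j - 5)/(j - 4)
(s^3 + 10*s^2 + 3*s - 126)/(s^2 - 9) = (s^2 + 13*s + 42)/(s + 3)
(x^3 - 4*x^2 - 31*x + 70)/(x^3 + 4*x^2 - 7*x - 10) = (x - 7)/(x + 1)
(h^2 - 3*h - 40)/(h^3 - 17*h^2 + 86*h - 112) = (h + 5)/(h^2 - 9*h + 14)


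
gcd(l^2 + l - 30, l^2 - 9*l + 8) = 1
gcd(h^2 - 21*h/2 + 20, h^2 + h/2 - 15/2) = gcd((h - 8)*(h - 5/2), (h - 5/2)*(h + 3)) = h - 5/2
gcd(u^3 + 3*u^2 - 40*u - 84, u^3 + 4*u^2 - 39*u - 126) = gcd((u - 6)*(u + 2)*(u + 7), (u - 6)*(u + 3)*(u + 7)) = u^2 + u - 42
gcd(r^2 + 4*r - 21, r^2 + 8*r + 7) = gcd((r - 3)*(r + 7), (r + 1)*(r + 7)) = r + 7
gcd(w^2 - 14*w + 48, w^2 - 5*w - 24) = w - 8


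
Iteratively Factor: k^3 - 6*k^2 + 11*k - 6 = (k - 1)*(k^2 - 5*k + 6) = (k - 2)*(k - 1)*(k - 3)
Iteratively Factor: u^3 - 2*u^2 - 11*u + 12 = (u - 4)*(u^2 + 2*u - 3) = (u - 4)*(u - 1)*(u + 3)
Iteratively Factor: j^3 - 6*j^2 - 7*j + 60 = (j - 5)*(j^2 - j - 12) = (j - 5)*(j - 4)*(j + 3)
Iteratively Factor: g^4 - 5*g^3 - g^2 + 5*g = (g + 1)*(g^3 - 6*g^2 + 5*g) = (g - 1)*(g + 1)*(g^2 - 5*g) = (g - 5)*(g - 1)*(g + 1)*(g)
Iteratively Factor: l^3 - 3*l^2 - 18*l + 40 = (l - 5)*(l^2 + 2*l - 8) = (l - 5)*(l + 4)*(l - 2)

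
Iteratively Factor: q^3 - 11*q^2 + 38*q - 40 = (q - 5)*(q^2 - 6*q + 8) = (q - 5)*(q - 4)*(q - 2)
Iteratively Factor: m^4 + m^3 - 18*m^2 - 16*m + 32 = (m + 2)*(m^3 - m^2 - 16*m + 16) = (m - 4)*(m + 2)*(m^2 + 3*m - 4) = (m - 4)*(m + 2)*(m + 4)*(m - 1)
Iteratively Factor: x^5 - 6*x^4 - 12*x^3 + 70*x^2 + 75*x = (x)*(x^4 - 6*x^3 - 12*x^2 + 70*x + 75) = x*(x + 3)*(x^3 - 9*x^2 + 15*x + 25) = x*(x - 5)*(x + 3)*(x^2 - 4*x - 5) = x*(x - 5)*(x + 1)*(x + 3)*(x - 5)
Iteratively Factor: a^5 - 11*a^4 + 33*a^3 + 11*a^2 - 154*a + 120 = (a - 4)*(a^4 - 7*a^3 + 5*a^2 + 31*a - 30) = (a - 5)*(a - 4)*(a^3 - 2*a^2 - 5*a + 6) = (a - 5)*(a - 4)*(a - 3)*(a^2 + a - 2) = (a - 5)*(a - 4)*(a - 3)*(a + 2)*(a - 1)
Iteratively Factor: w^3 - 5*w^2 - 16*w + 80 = (w + 4)*(w^2 - 9*w + 20) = (w - 4)*(w + 4)*(w - 5)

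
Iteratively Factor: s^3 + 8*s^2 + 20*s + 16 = (s + 2)*(s^2 + 6*s + 8) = (s + 2)^2*(s + 4)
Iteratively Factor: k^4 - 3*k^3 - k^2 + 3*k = (k)*(k^3 - 3*k^2 - k + 3) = k*(k - 3)*(k^2 - 1) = k*(k - 3)*(k - 1)*(k + 1)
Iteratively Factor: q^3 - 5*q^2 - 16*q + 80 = (q - 5)*(q^2 - 16) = (q - 5)*(q + 4)*(q - 4)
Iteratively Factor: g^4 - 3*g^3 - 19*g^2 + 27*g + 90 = (g - 5)*(g^3 + 2*g^2 - 9*g - 18) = (g - 5)*(g - 3)*(g^2 + 5*g + 6) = (g - 5)*(g - 3)*(g + 3)*(g + 2)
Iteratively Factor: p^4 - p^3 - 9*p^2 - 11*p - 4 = (p + 1)*(p^3 - 2*p^2 - 7*p - 4) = (p + 1)^2*(p^2 - 3*p - 4) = (p - 4)*(p + 1)^2*(p + 1)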